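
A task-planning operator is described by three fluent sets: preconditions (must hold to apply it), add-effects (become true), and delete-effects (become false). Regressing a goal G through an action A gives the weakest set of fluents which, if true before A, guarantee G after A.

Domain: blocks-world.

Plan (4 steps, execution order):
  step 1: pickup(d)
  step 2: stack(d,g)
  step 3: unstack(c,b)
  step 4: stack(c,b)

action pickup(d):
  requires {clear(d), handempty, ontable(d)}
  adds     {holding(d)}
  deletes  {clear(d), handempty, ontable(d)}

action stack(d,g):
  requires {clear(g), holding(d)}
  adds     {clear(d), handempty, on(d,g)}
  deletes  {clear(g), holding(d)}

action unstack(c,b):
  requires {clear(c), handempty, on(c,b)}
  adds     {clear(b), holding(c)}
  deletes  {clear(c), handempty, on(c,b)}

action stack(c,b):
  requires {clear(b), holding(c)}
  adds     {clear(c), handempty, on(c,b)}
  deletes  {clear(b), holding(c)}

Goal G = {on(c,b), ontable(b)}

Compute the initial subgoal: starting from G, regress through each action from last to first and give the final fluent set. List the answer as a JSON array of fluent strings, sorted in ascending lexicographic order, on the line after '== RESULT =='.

Work backward from the goal:
  through step 4 (stack(c,b)): drop {on(c,b)}, keep {ontable(b)}, require {clear(b), holding(c)}
    → {clear(b), holding(c), ontable(b)}
  through step 3 (unstack(c,b)): drop {clear(b), holding(c)}, keep {ontable(b)}, require {clear(c), handempty, on(c,b)}
    → {clear(c), handempty, on(c,b), ontable(b)}
  through step 2 (stack(d,g)): drop {handempty}, keep {clear(c), on(c,b), ontable(b)}, require {clear(g), holding(d)}
    → {clear(c), clear(g), holding(d), on(c,b), ontable(b)}
  through step 1 (pickup(d)): drop {holding(d)}, keep {clear(c), clear(g), on(c,b), ontable(b)}, require {clear(d), handempty, ontable(d)}
    → {clear(c), clear(d), clear(g), handempty, on(c,b), ontable(b), ontable(d)}

== RESULT ==
["clear(c)", "clear(d)", "clear(g)", "handempty", "on(c,b)", "ontable(b)", "ontable(d)"]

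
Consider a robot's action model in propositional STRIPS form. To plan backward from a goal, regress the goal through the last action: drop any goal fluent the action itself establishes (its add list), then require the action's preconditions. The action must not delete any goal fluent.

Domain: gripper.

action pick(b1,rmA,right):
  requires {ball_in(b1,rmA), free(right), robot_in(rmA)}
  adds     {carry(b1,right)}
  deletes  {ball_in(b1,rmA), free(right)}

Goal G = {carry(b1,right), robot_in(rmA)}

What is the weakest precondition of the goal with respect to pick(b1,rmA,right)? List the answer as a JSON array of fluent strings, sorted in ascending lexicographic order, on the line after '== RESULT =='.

Compute (G \ add) ∪ pre:
  G ∩ del = {}  (empty — regression defined)
  G \ add = {carry(b1,right), robot_in(rmA)} \ {carry(b1,right)} = {robot_in(rmA)}
  ∪ pre   = {robot_in(rmA)} ∪ {ball_in(b1,rmA), free(right), robot_in(rmA)}
          = {ball_in(b1,rmA), free(right), robot_in(rmA)}

== RESULT ==
["ball_in(b1,rmA)", "free(right)", "robot_in(rmA)"]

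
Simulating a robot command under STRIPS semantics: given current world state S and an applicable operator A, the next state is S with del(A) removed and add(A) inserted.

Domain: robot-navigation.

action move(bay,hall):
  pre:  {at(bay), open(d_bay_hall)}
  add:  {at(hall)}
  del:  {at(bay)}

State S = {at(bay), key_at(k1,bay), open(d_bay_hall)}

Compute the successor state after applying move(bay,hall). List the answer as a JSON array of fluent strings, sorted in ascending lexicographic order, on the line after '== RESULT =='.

Progress:
  pre ⊆ S: {at(bay), open(d_bay_hall)} ⊆ S  — applicable
  S \ del = {key_at(k1,bay), open(d_bay_hall)}
  ∪ add   = {at(hall), key_at(k1,bay), open(d_bay_hall)}

== RESULT ==
["at(hall)", "key_at(k1,bay)", "open(d_bay_hall)"]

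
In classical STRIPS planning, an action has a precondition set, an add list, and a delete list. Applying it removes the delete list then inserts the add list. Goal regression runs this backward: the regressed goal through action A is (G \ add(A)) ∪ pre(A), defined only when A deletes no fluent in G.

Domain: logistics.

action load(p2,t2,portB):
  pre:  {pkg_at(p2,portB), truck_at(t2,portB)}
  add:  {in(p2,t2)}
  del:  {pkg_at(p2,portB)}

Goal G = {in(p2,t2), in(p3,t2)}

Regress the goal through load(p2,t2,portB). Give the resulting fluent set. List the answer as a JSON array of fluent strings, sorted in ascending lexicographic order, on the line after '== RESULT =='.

Compute (G \ add) ∪ pre:
  G ∩ del = {}  (empty — regression defined)
  G \ add = {in(p2,t2), in(p3,t2)} \ {in(p2,t2)} = {in(p3,t2)}
  ∪ pre   = {in(p3,t2)} ∪ {pkg_at(p2,portB), truck_at(t2,portB)}
          = {in(p3,t2), pkg_at(p2,portB), truck_at(t2,portB)}

== RESULT ==
["in(p3,t2)", "pkg_at(p2,portB)", "truck_at(t2,portB)"]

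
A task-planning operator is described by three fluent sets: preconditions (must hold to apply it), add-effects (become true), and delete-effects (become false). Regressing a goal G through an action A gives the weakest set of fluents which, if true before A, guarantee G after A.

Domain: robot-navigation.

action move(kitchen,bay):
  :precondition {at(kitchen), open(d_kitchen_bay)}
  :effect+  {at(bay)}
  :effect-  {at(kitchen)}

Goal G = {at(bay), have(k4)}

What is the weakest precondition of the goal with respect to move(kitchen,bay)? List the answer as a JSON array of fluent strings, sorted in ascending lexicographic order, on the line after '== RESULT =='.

Regress:
  G ∩ del = {}  (empty — regression defined)
  G \ add = {at(bay), have(k4)} \ {at(bay)} = {have(k4)}
  ∪ pre   = {have(k4)} ∪ {at(kitchen), open(d_kitchen_bay)}
          = {at(kitchen), have(k4), open(d_kitchen_bay)}

== RESULT ==
["at(kitchen)", "have(k4)", "open(d_kitchen_bay)"]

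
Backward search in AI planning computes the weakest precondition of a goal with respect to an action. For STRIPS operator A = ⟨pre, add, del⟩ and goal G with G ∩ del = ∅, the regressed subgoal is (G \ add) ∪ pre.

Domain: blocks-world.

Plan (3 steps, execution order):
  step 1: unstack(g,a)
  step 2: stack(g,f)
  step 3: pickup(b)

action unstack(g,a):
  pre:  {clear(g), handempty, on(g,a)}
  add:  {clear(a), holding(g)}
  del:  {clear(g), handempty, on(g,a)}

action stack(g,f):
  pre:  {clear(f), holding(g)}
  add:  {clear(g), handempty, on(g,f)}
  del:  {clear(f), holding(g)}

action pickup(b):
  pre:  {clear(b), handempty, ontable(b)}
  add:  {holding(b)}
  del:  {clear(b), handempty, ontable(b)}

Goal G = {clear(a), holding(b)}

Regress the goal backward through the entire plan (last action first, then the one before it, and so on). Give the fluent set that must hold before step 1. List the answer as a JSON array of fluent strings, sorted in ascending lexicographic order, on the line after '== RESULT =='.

Work backward from the goal:
  through step 3 (pickup(b)): drop {holding(b)}, keep {clear(a)}, require {clear(b), handempty, ontable(b)}
    → {clear(a), clear(b), handempty, ontable(b)}
  through step 2 (stack(g,f)): drop {handempty}, keep {clear(a), clear(b), ontable(b)}, require {clear(f), holding(g)}
    → {clear(a), clear(b), clear(f), holding(g), ontable(b)}
  through step 1 (unstack(g,a)): drop {clear(a), holding(g)}, keep {clear(b), clear(f), ontable(b)}, require {clear(g), handempty, on(g,a)}
    → {clear(b), clear(f), clear(g), handempty, on(g,a), ontable(b)}

== RESULT ==
["clear(b)", "clear(f)", "clear(g)", "handempty", "on(g,a)", "ontable(b)"]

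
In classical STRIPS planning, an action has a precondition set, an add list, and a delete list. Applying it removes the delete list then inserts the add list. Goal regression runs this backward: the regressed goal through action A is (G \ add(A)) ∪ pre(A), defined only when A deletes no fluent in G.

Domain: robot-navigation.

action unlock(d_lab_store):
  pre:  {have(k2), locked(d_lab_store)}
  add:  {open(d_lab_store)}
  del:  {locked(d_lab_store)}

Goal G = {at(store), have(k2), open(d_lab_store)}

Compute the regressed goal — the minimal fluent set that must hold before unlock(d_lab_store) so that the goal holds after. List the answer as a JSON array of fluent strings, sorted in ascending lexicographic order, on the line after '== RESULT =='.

Compute (G \ add) ∪ pre:
  G ∩ del = {}  (empty — regression defined)
  G \ add = {at(store), have(k2), open(d_lab_store)} \ {open(d_lab_store)} = {at(store), have(k2)}
  ∪ pre   = {at(store), have(k2)} ∪ {have(k2), locked(d_lab_store)}
          = {at(store), have(k2), locked(d_lab_store)}

== RESULT ==
["at(store)", "have(k2)", "locked(d_lab_store)"]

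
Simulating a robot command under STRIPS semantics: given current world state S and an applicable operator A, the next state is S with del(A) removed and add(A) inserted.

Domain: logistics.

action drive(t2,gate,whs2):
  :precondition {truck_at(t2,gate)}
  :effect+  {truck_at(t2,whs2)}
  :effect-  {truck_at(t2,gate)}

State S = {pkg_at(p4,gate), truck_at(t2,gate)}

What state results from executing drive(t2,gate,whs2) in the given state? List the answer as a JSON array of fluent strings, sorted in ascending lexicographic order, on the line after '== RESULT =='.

Compute (S \ del) ∪ add:
  pre ⊆ S: {truck_at(t2,gate)} ⊆ S  — applicable
  S \ del = {pkg_at(p4,gate)}
  ∪ add   = {pkg_at(p4,gate), truck_at(t2,whs2)}

== RESULT ==
["pkg_at(p4,gate)", "truck_at(t2,whs2)"]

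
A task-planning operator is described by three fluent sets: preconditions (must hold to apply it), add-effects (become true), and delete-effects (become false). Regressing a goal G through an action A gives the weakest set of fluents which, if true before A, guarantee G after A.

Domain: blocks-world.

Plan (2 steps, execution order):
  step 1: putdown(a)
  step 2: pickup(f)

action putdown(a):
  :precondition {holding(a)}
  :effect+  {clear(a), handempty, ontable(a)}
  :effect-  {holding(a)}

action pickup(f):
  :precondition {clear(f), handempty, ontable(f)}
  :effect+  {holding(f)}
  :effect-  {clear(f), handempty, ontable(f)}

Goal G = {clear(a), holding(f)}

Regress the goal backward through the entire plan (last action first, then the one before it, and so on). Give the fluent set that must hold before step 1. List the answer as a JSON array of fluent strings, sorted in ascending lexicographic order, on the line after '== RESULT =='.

Regress step by step:
  through step 2 (pickup(f)): drop {holding(f)}, keep {clear(a)}, require {clear(f), handempty, ontable(f)}
    → {clear(a), clear(f), handempty, ontable(f)}
  through step 1 (putdown(a)): drop {clear(a), handempty}, keep {clear(f), ontable(f)}, require {holding(a)}
    → {clear(f), holding(a), ontable(f)}

== RESULT ==
["clear(f)", "holding(a)", "ontable(f)"]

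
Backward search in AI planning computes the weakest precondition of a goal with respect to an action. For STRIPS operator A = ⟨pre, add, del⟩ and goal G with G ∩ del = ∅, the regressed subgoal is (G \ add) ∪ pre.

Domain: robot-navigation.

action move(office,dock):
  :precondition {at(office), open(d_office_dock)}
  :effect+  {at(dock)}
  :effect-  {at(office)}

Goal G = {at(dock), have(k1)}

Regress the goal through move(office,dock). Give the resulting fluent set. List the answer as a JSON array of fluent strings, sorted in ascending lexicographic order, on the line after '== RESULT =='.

Compute (G \ add) ∪ pre:
  G ∩ del = {}  (empty — regression defined)
  G \ add = {at(dock), have(k1)} \ {at(dock)} = {have(k1)}
  ∪ pre   = {have(k1)} ∪ {at(office), open(d_office_dock)}
          = {at(office), have(k1), open(d_office_dock)}

== RESULT ==
["at(office)", "have(k1)", "open(d_office_dock)"]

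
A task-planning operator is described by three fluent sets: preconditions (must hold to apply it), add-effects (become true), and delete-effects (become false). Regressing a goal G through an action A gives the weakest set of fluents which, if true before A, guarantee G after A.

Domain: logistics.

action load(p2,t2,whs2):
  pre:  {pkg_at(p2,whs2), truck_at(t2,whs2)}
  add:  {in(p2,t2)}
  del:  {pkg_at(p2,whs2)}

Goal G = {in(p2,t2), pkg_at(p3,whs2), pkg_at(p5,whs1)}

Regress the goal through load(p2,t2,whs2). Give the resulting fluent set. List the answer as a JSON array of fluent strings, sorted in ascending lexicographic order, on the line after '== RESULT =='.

Regress:
  G ∩ del = {}  (empty — regression defined)
  G \ add = {in(p2,t2), pkg_at(p3,whs2), pkg_at(p5,whs1)} \ {in(p2,t2)} = {pkg_at(p3,whs2), pkg_at(p5,whs1)}
  ∪ pre   = {pkg_at(p3,whs2), pkg_at(p5,whs1)} ∪ {pkg_at(p2,whs2), truck_at(t2,whs2)}
          = {pkg_at(p2,whs2), pkg_at(p3,whs2), pkg_at(p5,whs1), truck_at(t2,whs2)}

== RESULT ==
["pkg_at(p2,whs2)", "pkg_at(p3,whs2)", "pkg_at(p5,whs1)", "truck_at(t2,whs2)"]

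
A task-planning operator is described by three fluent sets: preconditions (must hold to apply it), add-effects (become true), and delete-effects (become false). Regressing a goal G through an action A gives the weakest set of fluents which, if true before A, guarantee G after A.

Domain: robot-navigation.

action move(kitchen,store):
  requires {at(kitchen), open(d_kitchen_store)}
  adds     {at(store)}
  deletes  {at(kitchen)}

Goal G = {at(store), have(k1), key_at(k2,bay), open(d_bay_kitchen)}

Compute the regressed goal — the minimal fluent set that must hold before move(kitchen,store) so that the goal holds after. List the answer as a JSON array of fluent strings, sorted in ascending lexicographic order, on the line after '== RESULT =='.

Compute (G \ add) ∪ pre:
  G ∩ del = {}  (empty — regression defined)
  G \ add = {at(store), have(k1), key_at(k2,bay), open(d_bay_kitchen)} \ {at(store)} = {have(k1), key_at(k2,bay), open(d_bay_kitchen)}
  ∪ pre   = {have(k1), key_at(k2,bay), open(d_bay_kitchen)} ∪ {at(kitchen), open(d_kitchen_store)}
          = {at(kitchen), have(k1), key_at(k2,bay), open(d_bay_kitchen), open(d_kitchen_store)}

== RESULT ==
["at(kitchen)", "have(k1)", "key_at(k2,bay)", "open(d_bay_kitchen)", "open(d_kitchen_store)"]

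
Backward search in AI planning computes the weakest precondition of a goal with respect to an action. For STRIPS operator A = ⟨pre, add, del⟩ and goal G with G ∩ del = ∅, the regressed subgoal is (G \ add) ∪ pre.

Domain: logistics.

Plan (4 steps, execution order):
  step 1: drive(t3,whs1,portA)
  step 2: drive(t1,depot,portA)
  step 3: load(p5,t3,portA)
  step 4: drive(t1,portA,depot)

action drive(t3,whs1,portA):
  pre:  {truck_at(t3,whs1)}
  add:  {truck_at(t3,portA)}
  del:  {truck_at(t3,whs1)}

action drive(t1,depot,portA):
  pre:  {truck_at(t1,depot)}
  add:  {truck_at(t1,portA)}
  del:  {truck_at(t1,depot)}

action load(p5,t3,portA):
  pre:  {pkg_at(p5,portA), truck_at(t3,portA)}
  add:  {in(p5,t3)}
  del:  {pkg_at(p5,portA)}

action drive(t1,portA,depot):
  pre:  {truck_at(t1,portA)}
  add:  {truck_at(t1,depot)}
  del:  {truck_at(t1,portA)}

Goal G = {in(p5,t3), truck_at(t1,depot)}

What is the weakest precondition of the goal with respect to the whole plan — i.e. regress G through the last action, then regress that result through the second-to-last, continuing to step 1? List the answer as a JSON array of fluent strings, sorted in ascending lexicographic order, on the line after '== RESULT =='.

Regress step by step:
  through step 4 (drive(t1,portA,depot)): drop {truck_at(t1,depot)}, keep {in(p5,t3)}, require {truck_at(t1,portA)}
    → {in(p5,t3), truck_at(t1,portA)}
  through step 3 (load(p5,t3,portA)): drop {in(p5,t3)}, keep {truck_at(t1,portA)}, require {pkg_at(p5,portA), truck_at(t3,portA)}
    → {pkg_at(p5,portA), truck_at(t1,portA), truck_at(t3,portA)}
  through step 2 (drive(t1,depot,portA)): drop {truck_at(t1,portA)}, keep {pkg_at(p5,portA), truck_at(t3,portA)}, require {truck_at(t1,depot)}
    → {pkg_at(p5,portA), truck_at(t1,depot), truck_at(t3,portA)}
  through step 1 (drive(t3,whs1,portA)): drop {truck_at(t3,portA)}, keep {pkg_at(p5,portA), truck_at(t1,depot)}, require {truck_at(t3,whs1)}
    → {pkg_at(p5,portA), truck_at(t1,depot), truck_at(t3,whs1)}

== RESULT ==
["pkg_at(p5,portA)", "truck_at(t1,depot)", "truck_at(t3,whs1)"]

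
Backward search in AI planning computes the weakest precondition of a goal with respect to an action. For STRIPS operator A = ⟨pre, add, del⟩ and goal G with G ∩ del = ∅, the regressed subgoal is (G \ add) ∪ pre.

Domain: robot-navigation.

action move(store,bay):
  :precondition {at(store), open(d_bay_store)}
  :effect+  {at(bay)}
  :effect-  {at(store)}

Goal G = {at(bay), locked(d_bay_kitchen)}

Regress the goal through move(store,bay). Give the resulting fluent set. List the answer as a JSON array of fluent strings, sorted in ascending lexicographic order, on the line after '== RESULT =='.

Compute (G \ add) ∪ pre:
  G ∩ del = {}  (empty — regression defined)
  G \ add = {at(bay), locked(d_bay_kitchen)} \ {at(bay)} = {locked(d_bay_kitchen)}
  ∪ pre   = {locked(d_bay_kitchen)} ∪ {at(store), open(d_bay_store)}
          = {at(store), locked(d_bay_kitchen), open(d_bay_store)}

== RESULT ==
["at(store)", "locked(d_bay_kitchen)", "open(d_bay_store)"]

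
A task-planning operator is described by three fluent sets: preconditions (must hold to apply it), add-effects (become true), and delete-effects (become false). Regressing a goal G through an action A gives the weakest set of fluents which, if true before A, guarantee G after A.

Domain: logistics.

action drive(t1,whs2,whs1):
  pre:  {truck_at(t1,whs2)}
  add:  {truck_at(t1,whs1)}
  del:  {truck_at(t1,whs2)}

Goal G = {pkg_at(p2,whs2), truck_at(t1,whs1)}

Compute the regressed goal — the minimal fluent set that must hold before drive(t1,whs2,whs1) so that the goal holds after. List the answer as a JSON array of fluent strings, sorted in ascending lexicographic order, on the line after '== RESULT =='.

Compute (G \ add) ∪ pre:
  G ∩ del = {}  (empty — regression defined)
  G \ add = {pkg_at(p2,whs2), truck_at(t1,whs1)} \ {truck_at(t1,whs1)} = {pkg_at(p2,whs2)}
  ∪ pre   = {pkg_at(p2,whs2)} ∪ {truck_at(t1,whs2)}
          = {pkg_at(p2,whs2), truck_at(t1,whs2)}

== RESULT ==
["pkg_at(p2,whs2)", "truck_at(t1,whs2)"]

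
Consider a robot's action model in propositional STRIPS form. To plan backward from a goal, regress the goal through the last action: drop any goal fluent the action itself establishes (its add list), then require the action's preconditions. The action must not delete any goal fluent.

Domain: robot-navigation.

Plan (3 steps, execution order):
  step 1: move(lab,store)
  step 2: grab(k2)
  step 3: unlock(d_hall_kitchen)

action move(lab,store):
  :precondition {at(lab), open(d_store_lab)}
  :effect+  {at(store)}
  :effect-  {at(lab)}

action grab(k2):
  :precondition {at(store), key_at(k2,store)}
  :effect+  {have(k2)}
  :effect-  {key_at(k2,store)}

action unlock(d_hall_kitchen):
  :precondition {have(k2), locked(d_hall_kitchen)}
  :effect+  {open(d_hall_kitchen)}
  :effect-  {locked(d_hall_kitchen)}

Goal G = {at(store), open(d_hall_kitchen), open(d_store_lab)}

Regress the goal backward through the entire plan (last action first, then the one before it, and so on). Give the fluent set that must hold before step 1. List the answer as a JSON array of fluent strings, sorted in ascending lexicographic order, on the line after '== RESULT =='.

Regress step by step:
  through step 3 (unlock(d_hall_kitchen)): drop {open(d_hall_kitchen)}, keep {at(store), open(d_store_lab)}, require {have(k2), locked(d_hall_kitchen)}
    → {at(store), have(k2), locked(d_hall_kitchen), open(d_store_lab)}
  through step 2 (grab(k2)): drop {have(k2)}, keep {at(store), locked(d_hall_kitchen), open(d_store_lab)}, require {at(store), key_at(k2,store)}
    → {at(store), key_at(k2,store), locked(d_hall_kitchen), open(d_store_lab)}
  through step 1 (move(lab,store)): drop {at(store)}, keep {key_at(k2,store), locked(d_hall_kitchen), open(d_store_lab)}, require {at(lab), open(d_store_lab)}
    → {at(lab), key_at(k2,store), locked(d_hall_kitchen), open(d_store_lab)}

== RESULT ==
["at(lab)", "key_at(k2,store)", "locked(d_hall_kitchen)", "open(d_store_lab)"]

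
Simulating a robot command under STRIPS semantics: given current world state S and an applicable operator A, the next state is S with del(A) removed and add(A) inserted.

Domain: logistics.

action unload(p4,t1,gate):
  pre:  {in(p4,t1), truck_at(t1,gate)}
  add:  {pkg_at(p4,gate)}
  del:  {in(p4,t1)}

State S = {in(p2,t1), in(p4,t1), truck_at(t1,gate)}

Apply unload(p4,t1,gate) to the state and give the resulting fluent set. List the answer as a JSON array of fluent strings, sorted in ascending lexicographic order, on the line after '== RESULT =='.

Compute (S \ del) ∪ add:
  pre ⊆ S: {in(p4,t1), truck_at(t1,gate)} ⊆ S  — applicable
  S \ del = {in(p2,t1), truck_at(t1,gate)}
  ∪ add   = {in(p2,t1), pkg_at(p4,gate), truck_at(t1,gate)}

== RESULT ==
["in(p2,t1)", "pkg_at(p4,gate)", "truck_at(t1,gate)"]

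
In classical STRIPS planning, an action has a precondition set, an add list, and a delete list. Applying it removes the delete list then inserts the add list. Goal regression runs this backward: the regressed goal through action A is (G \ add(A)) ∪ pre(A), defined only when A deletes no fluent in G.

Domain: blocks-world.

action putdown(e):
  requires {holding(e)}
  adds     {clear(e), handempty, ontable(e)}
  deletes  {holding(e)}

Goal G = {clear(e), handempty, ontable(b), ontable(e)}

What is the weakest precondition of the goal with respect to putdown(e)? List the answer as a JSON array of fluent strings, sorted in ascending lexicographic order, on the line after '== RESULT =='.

Compute (G \ add) ∪ pre:
  G ∩ del = {}  (empty — regression defined)
  G \ add = {clear(e), handempty, ontable(b), ontable(e)} \ {clear(e), handempty, ontable(e)} = {ontable(b)}
  ∪ pre   = {ontable(b)} ∪ {holding(e)}
          = {holding(e), ontable(b)}

== RESULT ==
["holding(e)", "ontable(b)"]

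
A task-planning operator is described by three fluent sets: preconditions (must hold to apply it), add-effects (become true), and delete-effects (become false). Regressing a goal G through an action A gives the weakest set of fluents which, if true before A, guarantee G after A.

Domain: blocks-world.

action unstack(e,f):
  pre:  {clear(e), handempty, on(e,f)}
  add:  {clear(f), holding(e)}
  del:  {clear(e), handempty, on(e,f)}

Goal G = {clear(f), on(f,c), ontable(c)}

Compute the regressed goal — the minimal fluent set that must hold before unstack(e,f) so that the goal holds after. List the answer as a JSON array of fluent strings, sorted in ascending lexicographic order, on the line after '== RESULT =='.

Compute (G \ add) ∪ pre:
  G ∩ del = {}  (empty — regression defined)
  G \ add = {clear(f), on(f,c), ontable(c)} \ {clear(f), holding(e)} = {on(f,c), ontable(c)}
  ∪ pre   = {on(f,c), ontable(c)} ∪ {clear(e), handempty, on(e,f)}
          = {clear(e), handempty, on(e,f), on(f,c), ontable(c)}

== RESULT ==
["clear(e)", "handempty", "on(e,f)", "on(f,c)", "ontable(c)"]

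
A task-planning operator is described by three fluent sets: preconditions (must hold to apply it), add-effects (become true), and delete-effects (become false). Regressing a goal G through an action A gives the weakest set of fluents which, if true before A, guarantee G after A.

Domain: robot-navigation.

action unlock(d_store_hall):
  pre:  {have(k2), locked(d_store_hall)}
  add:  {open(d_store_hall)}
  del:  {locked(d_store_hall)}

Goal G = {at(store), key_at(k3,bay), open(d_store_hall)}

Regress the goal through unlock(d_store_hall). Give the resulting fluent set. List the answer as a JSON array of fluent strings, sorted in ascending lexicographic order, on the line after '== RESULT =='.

Compute (G \ add) ∪ pre:
  G ∩ del = {}  (empty — regression defined)
  G \ add = {at(store), key_at(k3,bay), open(d_store_hall)} \ {open(d_store_hall)} = {at(store), key_at(k3,bay)}
  ∪ pre   = {at(store), key_at(k3,bay)} ∪ {have(k2), locked(d_store_hall)}
          = {at(store), have(k2), key_at(k3,bay), locked(d_store_hall)}

== RESULT ==
["at(store)", "have(k2)", "key_at(k3,bay)", "locked(d_store_hall)"]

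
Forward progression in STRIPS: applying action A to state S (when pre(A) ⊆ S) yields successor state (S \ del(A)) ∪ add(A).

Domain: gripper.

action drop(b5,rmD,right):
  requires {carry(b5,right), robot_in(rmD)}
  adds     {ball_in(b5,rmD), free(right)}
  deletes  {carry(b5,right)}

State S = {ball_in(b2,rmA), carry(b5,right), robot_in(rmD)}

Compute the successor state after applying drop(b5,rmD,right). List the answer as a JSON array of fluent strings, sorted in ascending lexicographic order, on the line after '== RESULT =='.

Compute (S \ del) ∪ add:
  pre ⊆ S: {carry(b5,right), robot_in(rmD)} ⊆ S  — applicable
  S \ del = {ball_in(b2,rmA), robot_in(rmD)}
  ∪ add   = {ball_in(b2,rmA), ball_in(b5,rmD), free(right), robot_in(rmD)}

== RESULT ==
["ball_in(b2,rmA)", "ball_in(b5,rmD)", "free(right)", "robot_in(rmD)"]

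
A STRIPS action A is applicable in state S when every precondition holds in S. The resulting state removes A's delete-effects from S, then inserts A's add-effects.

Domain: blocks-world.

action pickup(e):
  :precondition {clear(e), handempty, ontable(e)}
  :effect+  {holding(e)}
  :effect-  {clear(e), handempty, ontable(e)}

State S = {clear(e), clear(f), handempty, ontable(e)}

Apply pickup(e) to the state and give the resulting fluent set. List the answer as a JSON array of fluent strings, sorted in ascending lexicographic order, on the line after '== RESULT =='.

Progress:
  pre ⊆ S: {clear(e), handempty, ontable(e)} ⊆ S  — applicable
  S \ del = {clear(f)}
  ∪ add   = {clear(f), holding(e)}

== RESULT ==
["clear(f)", "holding(e)"]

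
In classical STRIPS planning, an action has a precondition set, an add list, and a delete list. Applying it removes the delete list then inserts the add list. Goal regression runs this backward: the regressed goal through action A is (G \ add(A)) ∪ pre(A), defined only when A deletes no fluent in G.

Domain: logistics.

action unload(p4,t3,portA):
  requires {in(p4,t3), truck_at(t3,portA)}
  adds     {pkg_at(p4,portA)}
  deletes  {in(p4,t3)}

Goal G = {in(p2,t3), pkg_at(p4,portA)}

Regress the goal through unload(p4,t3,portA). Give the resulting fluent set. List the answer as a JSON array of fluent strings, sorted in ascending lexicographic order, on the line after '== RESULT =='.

Regress:
  G ∩ del = {}  (empty — regression defined)
  G \ add = {in(p2,t3), pkg_at(p4,portA)} \ {pkg_at(p4,portA)} = {in(p2,t3)}
  ∪ pre   = {in(p2,t3)} ∪ {in(p4,t3), truck_at(t3,portA)}
          = {in(p2,t3), in(p4,t3), truck_at(t3,portA)}

== RESULT ==
["in(p2,t3)", "in(p4,t3)", "truck_at(t3,portA)"]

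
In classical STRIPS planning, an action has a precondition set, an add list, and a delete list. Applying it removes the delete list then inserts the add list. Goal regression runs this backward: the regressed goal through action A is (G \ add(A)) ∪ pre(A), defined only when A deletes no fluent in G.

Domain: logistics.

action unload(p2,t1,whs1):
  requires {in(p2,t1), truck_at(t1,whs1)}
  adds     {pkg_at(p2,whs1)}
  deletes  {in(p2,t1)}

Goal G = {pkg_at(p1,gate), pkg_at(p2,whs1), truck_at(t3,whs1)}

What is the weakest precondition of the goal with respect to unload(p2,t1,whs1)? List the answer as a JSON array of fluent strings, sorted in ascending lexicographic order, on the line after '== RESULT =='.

Regress:
  G ∩ del = {}  (empty — regression defined)
  G \ add = {pkg_at(p1,gate), pkg_at(p2,whs1), truck_at(t3,whs1)} \ {pkg_at(p2,whs1)} = {pkg_at(p1,gate), truck_at(t3,whs1)}
  ∪ pre   = {pkg_at(p1,gate), truck_at(t3,whs1)} ∪ {in(p2,t1), truck_at(t1,whs1)}
          = {in(p2,t1), pkg_at(p1,gate), truck_at(t1,whs1), truck_at(t3,whs1)}

== RESULT ==
["in(p2,t1)", "pkg_at(p1,gate)", "truck_at(t1,whs1)", "truck_at(t3,whs1)"]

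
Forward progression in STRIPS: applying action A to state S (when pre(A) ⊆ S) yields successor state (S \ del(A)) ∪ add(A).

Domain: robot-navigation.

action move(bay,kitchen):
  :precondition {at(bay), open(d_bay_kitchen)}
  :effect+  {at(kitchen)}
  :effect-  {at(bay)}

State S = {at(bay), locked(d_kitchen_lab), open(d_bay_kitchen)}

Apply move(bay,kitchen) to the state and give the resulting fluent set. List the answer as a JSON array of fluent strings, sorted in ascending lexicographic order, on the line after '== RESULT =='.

Compute (S \ del) ∪ add:
  pre ⊆ S: {at(bay), open(d_bay_kitchen)} ⊆ S  — applicable
  S \ del = {locked(d_kitchen_lab), open(d_bay_kitchen)}
  ∪ add   = {at(kitchen), locked(d_kitchen_lab), open(d_bay_kitchen)}

== RESULT ==
["at(kitchen)", "locked(d_kitchen_lab)", "open(d_bay_kitchen)"]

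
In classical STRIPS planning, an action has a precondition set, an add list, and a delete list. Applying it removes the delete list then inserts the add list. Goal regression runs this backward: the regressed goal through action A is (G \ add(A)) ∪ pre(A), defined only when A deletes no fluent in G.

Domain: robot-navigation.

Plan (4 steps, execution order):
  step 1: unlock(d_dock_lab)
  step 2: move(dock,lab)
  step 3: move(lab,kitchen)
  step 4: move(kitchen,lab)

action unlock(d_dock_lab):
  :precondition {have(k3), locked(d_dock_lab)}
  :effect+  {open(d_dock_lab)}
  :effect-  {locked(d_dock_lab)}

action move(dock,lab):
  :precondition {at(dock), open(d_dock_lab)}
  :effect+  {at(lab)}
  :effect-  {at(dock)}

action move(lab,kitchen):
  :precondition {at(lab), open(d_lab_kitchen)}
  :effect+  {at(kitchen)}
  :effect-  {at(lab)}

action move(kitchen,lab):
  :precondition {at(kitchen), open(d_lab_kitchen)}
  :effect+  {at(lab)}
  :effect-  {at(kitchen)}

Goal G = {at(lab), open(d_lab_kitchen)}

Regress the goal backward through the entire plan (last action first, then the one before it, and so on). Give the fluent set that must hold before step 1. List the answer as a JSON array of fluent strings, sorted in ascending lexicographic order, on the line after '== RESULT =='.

Work backward from the goal:
  through step 4 (move(kitchen,lab)): drop {at(lab)}, keep {open(d_lab_kitchen)}, require {at(kitchen), open(d_lab_kitchen)}
    → {at(kitchen), open(d_lab_kitchen)}
  through step 3 (move(lab,kitchen)): drop {at(kitchen)}, keep {open(d_lab_kitchen)}, require {at(lab), open(d_lab_kitchen)}
    → {at(lab), open(d_lab_kitchen)}
  through step 2 (move(dock,lab)): drop {at(lab)}, keep {open(d_lab_kitchen)}, require {at(dock), open(d_dock_lab)}
    → {at(dock), open(d_dock_lab), open(d_lab_kitchen)}
  through step 1 (unlock(d_dock_lab)): drop {open(d_dock_lab)}, keep {at(dock), open(d_lab_kitchen)}, require {have(k3), locked(d_dock_lab)}
    → {at(dock), have(k3), locked(d_dock_lab), open(d_lab_kitchen)}

== RESULT ==
["at(dock)", "have(k3)", "locked(d_dock_lab)", "open(d_lab_kitchen)"]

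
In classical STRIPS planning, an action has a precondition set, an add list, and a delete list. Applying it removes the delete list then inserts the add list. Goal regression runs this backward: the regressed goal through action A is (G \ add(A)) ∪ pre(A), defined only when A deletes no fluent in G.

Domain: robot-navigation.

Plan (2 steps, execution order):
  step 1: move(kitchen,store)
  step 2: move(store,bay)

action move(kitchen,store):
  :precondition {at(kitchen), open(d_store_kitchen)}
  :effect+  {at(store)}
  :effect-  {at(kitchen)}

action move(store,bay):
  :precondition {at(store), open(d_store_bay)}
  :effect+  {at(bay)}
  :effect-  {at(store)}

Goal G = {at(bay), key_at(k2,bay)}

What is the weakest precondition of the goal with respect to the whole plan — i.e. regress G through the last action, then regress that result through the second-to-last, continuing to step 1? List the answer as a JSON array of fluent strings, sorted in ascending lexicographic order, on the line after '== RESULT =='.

Regress step by step:
  through step 2 (move(store,bay)): drop {at(bay)}, keep {key_at(k2,bay)}, require {at(store), open(d_store_bay)}
    → {at(store), key_at(k2,bay), open(d_store_bay)}
  through step 1 (move(kitchen,store)): drop {at(store)}, keep {key_at(k2,bay), open(d_store_bay)}, require {at(kitchen), open(d_store_kitchen)}
    → {at(kitchen), key_at(k2,bay), open(d_store_bay), open(d_store_kitchen)}

== RESULT ==
["at(kitchen)", "key_at(k2,bay)", "open(d_store_bay)", "open(d_store_kitchen)"]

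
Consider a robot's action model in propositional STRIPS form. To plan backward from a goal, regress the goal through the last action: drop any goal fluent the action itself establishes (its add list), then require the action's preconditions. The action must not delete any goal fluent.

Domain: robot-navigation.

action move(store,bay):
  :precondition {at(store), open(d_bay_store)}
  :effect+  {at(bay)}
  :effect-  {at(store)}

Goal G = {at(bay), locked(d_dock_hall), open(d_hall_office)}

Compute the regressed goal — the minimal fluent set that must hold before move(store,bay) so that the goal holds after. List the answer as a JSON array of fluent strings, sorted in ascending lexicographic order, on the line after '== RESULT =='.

Regress:
  G ∩ del = {}  (empty — regression defined)
  G \ add = {at(bay), locked(d_dock_hall), open(d_hall_office)} \ {at(bay)} = {locked(d_dock_hall), open(d_hall_office)}
  ∪ pre   = {locked(d_dock_hall), open(d_hall_office)} ∪ {at(store), open(d_bay_store)}
          = {at(store), locked(d_dock_hall), open(d_bay_store), open(d_hall_office)}

== RESULT ==
["at(store)", "locked(d_dock_hall)", "open(d_bay_store)", "open(d_hall_office)"]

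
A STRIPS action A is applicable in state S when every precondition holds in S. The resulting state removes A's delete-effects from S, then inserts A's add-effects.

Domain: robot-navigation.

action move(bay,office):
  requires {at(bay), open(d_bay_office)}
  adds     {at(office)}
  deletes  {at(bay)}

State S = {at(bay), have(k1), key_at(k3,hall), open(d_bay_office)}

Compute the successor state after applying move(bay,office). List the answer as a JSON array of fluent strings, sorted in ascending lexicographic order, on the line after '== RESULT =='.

Progress:
  pre ⊆ S: {at(bay), open(d_bay_office)} ⊆ S  — applicable
  S \ del = {have(k1), key_at(k3,hall), open(d_bay_office)}
  ∪ add   = {at(office), have(k1), key_at(k3,hall), open(d_bay_office)}

== RESULT ==
["at(office)", "have(k1)", "key_at(k3,hall)", "open(d_bay_office)"]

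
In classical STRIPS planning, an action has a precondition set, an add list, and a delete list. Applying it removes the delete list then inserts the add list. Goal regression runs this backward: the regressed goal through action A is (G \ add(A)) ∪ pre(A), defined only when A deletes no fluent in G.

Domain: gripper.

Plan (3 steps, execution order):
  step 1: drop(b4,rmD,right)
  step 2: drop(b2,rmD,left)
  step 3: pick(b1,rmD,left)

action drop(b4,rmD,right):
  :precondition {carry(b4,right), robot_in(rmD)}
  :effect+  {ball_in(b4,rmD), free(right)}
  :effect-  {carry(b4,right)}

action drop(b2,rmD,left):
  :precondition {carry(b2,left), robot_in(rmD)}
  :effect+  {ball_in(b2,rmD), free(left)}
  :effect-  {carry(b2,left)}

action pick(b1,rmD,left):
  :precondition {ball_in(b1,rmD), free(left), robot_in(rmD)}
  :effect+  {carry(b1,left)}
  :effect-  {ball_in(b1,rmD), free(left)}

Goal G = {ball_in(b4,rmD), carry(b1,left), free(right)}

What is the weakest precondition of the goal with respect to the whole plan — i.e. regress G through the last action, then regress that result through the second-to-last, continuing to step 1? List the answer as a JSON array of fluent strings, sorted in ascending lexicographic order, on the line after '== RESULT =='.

Regress step by step:
  through step 3 (pick(b1,rmD,left)): drop {carry(b1,left)}, keep {ball_in(b4,rmD), free(right)}, require {ball_in(b1,rmD), free(left), robot_in(rmD)}
    → {ball_in(b1,rmD), ball_in(b4,rmD), free(left), free(right), robot_in(rmD)}
  through step 2 (drop(b2,rmD,left)): drop {free(left)}, keep {ball_in(b1,rmD), ball_in(b4,rmD), free(right), robot_in(rmD)}, require {carry(b2,left), robot_in(rmD)}
    → {ball_in(b1,rmD), ball_in(b4,rmD), carry(b2,left), free(right), robot_in(rmD)}
  through step 1 (drop(b4,rmD,right)): drop {ball_in(b4,rmD), free(right)}, keep {ball_in(b1,rmD), carry(b2,left), robot_in(rmD)}, require {carry(b4,right), robot_in(rmD)}
    → {ball_in(b1,rmD), carry(b2,left), carry(b4,right), robot_in(rmD)}

== RESULT ==
["ball_in(b1,rmD)", "carry(b2,left)", "carry(b4,right)", "robot_in(rmD)"]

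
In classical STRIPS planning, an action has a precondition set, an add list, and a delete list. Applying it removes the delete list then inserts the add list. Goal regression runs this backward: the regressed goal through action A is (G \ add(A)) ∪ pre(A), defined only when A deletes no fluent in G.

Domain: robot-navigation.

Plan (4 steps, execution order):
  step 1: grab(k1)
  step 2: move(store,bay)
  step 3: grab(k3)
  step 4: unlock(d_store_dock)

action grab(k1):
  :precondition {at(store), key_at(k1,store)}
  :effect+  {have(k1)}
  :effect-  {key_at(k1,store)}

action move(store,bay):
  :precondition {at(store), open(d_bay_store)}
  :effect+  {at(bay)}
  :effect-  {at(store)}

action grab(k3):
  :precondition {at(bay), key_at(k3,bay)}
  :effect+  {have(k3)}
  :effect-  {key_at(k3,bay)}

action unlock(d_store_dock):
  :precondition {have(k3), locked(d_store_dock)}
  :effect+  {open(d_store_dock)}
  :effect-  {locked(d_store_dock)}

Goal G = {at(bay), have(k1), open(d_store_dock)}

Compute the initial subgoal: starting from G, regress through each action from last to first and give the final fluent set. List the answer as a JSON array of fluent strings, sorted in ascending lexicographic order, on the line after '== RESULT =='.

Work backward from the goal:
  through step 4 (unlock(d_store_dock)): drop {open(d_store_dock)}, keep {at(bay), have(k1)}, require {have(k3), locked(d_store_dock)}
    → {at(bay), have(k1), have(k3), locked(d_store_dock)}
  through step 3 (grab(k3)): drop {have(k3)}, keep {at(bay), have(k1), locked(d_store_dock)}, require {at(bay), key_at(k3,bay)}
    → {at(bay), have(k1), key_at(k3,bay), locked(d_store_dock)}
  through step 2 (move(store,bay)): drop {at(bay)}, keep {have(k1), key_at(k3,bay), locked(d_store_dock)}, require {at(store), open(d_bay_store)}
    → {at(store), have(k1), key_at(k3,bay), locked(d_store_dock), open(d_bay_store)}
  through step 1 (grab(k1)): drop {have(k1)}, keep {at(store), key_at(k3,bay), locked(d_store_dock), open(d_bay_store)}, require {at(store), key_at(k1,store)}
    → {at(store), key_at(k1,store), key_at(k3,bay), locked(d_store_dock), open(d_bay_store)}

== RESULT ==
["at(store)", "key_at(k1,store)", "key_at(k3,bay)", "locked(d_store_dock)", "open(d_bay_store)"]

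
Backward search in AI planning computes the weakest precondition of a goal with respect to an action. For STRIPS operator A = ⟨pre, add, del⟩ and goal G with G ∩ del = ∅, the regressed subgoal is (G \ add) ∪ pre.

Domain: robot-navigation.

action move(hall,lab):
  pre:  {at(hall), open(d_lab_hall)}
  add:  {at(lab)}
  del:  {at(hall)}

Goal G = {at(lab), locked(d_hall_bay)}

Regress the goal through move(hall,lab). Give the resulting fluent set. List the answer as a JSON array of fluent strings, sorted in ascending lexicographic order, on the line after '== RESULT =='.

Compute (G \ add) ∪ pre:
  G ∩ del = {}  (empty — regression defined)
  G \ add = {at(lab), locked(d_hall_bay)} \ {at(lab)} = {locked(d_hall_bay)}
  ∪ pre   = {locked(d_hall_bay)} ∪ {at(hall), open(d_lab_hall)}
          = {at(hall), locked(d_hall_bay), open(d_lab_hall)}

== RESULT ==
["at(hall)", "locked(d_hall_bay)", "open(d_lab_hall)"]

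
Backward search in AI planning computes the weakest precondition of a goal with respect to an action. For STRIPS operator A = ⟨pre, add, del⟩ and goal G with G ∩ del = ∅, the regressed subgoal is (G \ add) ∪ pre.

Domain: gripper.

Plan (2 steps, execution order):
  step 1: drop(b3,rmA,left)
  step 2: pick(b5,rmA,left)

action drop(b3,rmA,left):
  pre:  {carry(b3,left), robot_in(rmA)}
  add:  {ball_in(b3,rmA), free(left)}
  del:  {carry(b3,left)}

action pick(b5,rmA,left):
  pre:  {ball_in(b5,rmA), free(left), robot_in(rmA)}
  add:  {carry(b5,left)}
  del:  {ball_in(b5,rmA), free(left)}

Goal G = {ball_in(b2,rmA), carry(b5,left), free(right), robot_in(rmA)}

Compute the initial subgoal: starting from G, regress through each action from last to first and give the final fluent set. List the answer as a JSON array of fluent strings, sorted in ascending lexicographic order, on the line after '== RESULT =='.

Regress step by step:
  through step 2 (pick(b5,rmA,left)): drop {carry(b5,left)}, keep {ball_in(b2,rmA), free(right), robot_in(rmA)}, require {ball_in(b5,rmA), free(left), robot_in(rmA)}
    → {ball_in(b2,rmA), ball_in(b5,rmA), free(left), free(right), robot_in(rmA)}
  through step 1 (drop(b3,rmA,left)): drop {free(left)}, keep {ball_in(b2,rmA), ball_in(b5,rmA), free(right), robot_in(rmA)}, require {carry(b3,left), robot_in(rmA)}
    → {ball_in(b2,rmA), ball_in(b5,rmA), carry(b3,left), free(right), robot_in(rmA)}

== RESULT ==
["ball_in(b2,rmA)", "ball_in(b5,rmA)", "carry(b3,left)", "free(right)", "robot_in(rmA)"]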